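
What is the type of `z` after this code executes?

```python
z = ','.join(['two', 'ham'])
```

str.join() returns str

str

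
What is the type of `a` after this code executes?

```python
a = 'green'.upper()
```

str.upper() returns str

str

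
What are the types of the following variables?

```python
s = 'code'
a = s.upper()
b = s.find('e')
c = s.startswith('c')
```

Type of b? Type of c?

str.find() returns int; str.startswith() returns bool

int, bool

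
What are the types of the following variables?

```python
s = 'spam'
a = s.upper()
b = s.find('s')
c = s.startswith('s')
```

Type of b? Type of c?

str.find() returns int; str.startswith() returns bool

int, bool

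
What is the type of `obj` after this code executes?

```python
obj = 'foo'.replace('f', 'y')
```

str.replace() returns str

str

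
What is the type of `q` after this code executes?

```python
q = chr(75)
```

chr() returns str (single character)

str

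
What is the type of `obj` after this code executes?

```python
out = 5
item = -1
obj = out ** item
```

int ** negative int returns float

float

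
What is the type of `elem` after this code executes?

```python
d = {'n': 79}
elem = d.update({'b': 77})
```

dict.update() returns None

NoneType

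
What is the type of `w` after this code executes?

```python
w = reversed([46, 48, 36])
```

reversed() on a list returns a list_reverseiterator

list_reverseiterator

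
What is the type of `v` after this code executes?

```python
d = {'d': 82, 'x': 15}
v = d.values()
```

.values() returns a dict_values view object

dict_values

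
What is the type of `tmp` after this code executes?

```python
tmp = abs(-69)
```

abs() of int returns int

int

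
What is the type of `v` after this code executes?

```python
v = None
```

None has type NoneType

NoneType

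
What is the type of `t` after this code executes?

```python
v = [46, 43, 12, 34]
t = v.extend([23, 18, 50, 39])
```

list.extend() returns None

NoneType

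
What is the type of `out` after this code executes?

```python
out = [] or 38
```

'or' returns first truthy value (38, which is int)

int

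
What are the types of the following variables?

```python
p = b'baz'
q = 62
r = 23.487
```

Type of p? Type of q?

p is bytes; q is int

bytes, int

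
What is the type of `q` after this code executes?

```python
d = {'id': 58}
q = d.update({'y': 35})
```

dict.update() returns None

NoneType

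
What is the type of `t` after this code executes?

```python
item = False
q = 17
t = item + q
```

bool + int returns int (False is 0, so 0 + 17 = 17)

int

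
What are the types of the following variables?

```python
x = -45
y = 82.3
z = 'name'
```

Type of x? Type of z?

x is int; z is str

int, str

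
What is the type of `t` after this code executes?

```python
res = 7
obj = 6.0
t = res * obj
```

int * float returns float (7 * 6.0 = 42.0)

float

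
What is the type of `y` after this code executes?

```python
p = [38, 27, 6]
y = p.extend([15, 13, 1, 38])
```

list.extend() returns None

NoneType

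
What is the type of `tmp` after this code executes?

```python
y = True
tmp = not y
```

'not' always returns bool

bool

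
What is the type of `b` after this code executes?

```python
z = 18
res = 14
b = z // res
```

int // int returns int (18 // 14 = 1)

int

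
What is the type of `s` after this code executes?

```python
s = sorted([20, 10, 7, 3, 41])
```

sorted() always returns list

list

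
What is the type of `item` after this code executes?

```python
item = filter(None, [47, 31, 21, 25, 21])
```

filter() returns a filter iterator object

filter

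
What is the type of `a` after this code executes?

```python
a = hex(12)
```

hex() returns str representation

str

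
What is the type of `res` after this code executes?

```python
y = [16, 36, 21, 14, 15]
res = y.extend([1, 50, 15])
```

list.extend() returns None

NoneType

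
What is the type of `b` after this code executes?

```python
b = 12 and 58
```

'and' returns the last value when all truthy (58, which is int)

int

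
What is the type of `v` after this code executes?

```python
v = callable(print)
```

callable() returns bool

bool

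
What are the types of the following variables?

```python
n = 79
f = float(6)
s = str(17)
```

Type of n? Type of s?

n is int; s is str

int, str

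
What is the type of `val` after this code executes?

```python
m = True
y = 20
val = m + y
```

bool + int returns int (True is 1, so 1 + 20 = 21)

int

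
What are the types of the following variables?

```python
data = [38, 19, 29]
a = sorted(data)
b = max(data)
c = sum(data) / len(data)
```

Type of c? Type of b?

int / int returns float; max of ints returns int

float, int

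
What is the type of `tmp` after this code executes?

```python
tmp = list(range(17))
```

list(range(...)) returns list

list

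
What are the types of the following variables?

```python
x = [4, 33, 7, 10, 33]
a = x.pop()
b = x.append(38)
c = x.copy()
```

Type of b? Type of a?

list.append() returns None; list.pop() returns the element (int)

NoneType, int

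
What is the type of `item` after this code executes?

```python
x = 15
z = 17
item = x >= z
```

Comparison operators return bool

bool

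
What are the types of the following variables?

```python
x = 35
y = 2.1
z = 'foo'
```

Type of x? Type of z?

x is int; z is str

int, str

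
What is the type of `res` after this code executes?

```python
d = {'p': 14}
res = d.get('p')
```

dict.get() returns the value (int) when key is found

int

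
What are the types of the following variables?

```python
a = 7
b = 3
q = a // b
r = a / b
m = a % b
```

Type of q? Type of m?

int // int returns int; int % int returns int

int, int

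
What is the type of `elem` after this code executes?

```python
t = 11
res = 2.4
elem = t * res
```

int * float returns float (11 * 2.4 = 26.4)

float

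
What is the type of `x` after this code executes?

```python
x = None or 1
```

'or' with None returns the other value (1, int)

int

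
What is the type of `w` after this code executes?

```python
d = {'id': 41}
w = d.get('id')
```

dict.get() returns the value (int) when key is found

int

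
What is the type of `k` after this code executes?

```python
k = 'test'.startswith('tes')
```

str.startswith() returns bool

bool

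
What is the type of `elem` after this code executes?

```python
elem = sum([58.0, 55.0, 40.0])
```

sum() of floats returns float

float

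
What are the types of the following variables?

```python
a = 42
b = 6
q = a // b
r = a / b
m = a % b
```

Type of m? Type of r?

int % int returns int; int / int returns float

int, float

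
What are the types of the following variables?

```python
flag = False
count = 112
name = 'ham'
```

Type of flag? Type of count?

flag is bool; count is int

bool, int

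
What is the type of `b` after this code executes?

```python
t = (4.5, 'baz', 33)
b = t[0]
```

Index 0 of tuple is 4.5 which is float

float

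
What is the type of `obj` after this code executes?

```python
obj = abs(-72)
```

abs() of int returns int

int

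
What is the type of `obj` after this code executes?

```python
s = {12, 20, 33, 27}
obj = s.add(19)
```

set.add() returns None (mutates in place)

NoneType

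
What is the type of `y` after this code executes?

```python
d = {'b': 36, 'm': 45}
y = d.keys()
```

.keys() returns a dict_keys view object

dict_keys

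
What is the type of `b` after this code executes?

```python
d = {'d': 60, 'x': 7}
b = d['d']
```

Accessing dict[str, int] with key 'd' returns int value 60

int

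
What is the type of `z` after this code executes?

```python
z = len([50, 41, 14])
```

len() always returns int

int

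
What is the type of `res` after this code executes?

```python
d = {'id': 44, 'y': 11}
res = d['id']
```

Accessing dict[str, int] with key 'id' returns int value 44

int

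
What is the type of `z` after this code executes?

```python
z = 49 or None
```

'or' returns first truthy value (49, int)

int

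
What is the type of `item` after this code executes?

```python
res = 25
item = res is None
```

'is' comparison returns bool

bool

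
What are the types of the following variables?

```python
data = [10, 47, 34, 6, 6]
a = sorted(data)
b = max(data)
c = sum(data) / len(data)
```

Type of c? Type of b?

int / int returns float; max of ints returns int

float, int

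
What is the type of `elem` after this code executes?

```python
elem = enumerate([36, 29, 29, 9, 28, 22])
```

enumerate() returns an enumerate iterator object

enumerate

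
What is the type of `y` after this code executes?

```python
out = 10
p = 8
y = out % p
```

int % int returns int (10 % 8 = 2)

int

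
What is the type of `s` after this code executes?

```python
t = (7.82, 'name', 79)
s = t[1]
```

Index 1 of tuple is 'name' which is str

str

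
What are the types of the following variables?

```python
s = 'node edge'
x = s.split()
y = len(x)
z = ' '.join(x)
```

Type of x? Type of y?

str.split() returns list; len() returns int

list, int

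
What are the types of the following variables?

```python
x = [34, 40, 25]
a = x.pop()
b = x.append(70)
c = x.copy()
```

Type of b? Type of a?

list.append() returns None; list.pop() returns the element (int)

NoneType, int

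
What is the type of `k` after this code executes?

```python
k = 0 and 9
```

'and' returns the first falsy value (0, which is int)

int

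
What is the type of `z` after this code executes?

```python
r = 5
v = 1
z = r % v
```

int % int returns int (5 % 1 = 0)

int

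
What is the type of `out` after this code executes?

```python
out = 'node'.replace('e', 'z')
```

str.replace() returns str

str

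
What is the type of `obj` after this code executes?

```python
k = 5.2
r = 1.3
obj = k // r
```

float // float returns float (floor division preserves float type)

float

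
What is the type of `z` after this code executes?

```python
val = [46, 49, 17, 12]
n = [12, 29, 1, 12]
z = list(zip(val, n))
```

list(zip(...)) returns a list of tuples

list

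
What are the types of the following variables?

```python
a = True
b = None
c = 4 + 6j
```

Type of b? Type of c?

b is NoneType; c is complex

NoneType, complex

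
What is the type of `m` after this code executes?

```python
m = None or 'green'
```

'or' with None returns the other value ('green', str)

str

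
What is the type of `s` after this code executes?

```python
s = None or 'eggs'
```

'or' with None returns the other value ('eggs', str)

str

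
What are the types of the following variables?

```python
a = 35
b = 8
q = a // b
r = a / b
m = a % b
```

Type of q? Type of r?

int // int returns int; int / int returns float

int, float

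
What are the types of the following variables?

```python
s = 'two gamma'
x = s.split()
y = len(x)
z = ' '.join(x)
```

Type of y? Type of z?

len() returns int; str.join() returns str

int, str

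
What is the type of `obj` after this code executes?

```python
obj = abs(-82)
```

abs() of int returns int

int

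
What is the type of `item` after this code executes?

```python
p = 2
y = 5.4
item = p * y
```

int * float returns float (2 * 5.4 = 10.8)

float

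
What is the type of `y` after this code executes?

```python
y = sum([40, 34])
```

sum() of ints returns int

int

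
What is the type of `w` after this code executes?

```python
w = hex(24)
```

hex() returns str representation

str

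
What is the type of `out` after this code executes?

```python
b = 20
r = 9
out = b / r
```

int / int always returns float in Python 3 (20 / 9 = 2.22222)

float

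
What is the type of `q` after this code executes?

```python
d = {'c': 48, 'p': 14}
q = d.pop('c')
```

dict.pop() returns the value (int)

int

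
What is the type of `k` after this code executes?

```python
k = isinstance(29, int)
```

isinstance() returns bool

bool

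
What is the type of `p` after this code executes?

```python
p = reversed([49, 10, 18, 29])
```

reversed() on a list returns a list_reverseiterator

list_reverseiterator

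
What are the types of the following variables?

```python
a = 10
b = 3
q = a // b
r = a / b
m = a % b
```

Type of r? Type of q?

int / int returns float; int // int returns int

float, int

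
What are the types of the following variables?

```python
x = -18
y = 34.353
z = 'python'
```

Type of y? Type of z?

y is float; z is str

float, str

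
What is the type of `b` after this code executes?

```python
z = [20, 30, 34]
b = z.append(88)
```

list.append() returns None (mutates in place)

NoneType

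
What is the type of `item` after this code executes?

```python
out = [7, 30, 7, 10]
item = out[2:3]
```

Slicing a list always returns a list

list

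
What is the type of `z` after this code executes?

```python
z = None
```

None has type NoneType

NoneType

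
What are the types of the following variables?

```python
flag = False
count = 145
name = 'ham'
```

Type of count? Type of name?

count is int; name is str

int, str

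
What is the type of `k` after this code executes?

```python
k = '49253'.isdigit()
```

str.isdigit() returns bool

bool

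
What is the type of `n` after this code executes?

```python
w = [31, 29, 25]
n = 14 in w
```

'in' operator returns bool

bool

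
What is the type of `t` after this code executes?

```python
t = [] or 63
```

'or' returns first truthy value (63, which is int)

int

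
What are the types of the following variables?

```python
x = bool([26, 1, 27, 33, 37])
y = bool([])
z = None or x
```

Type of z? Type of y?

None or <bool> returns the bool; bool() returns bool

bool, bool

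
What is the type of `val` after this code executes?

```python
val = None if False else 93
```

Ternary: condition is False, else branch (93) taken → int

int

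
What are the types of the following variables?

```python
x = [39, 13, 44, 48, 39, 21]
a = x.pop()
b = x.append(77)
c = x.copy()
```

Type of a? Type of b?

list.pop() returns the element (int); list.append() returns None

int, NoneType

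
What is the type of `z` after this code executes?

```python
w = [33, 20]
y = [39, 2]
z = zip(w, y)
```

zip() returns a zip iterator object

zip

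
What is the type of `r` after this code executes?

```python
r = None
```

None has type NoneType

NoneType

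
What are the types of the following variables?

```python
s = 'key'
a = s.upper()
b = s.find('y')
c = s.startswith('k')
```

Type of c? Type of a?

str.startswith() returns bool; str.upper() returns str

bool, str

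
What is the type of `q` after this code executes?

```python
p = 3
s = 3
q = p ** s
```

int ** positive int returns int (3 ** 3 = 27)

int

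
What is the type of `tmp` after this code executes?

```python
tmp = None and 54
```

'and' returns first falsy value (None)

NoneType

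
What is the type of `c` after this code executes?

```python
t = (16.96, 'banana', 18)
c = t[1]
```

Index 1 of tuple is 'banana' which is str

str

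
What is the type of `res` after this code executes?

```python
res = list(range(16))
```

list(range(...)) returns list

list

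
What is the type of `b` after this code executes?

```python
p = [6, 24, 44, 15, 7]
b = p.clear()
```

list.clear() returns None

NoneType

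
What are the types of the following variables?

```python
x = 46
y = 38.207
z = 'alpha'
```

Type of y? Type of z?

y is float; z is str

float, str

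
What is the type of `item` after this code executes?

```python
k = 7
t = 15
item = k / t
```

int / int always returns float in Python 3 (7 / 15 = 0.466667)

float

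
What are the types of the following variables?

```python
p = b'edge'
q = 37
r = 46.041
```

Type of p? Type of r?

p is bytes; r is float

bytes, float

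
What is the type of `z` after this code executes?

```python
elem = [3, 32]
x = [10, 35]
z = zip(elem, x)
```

zip() returns a zip iterator object

zip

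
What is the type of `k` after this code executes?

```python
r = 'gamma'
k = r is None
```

'is' comparison returns bool

bool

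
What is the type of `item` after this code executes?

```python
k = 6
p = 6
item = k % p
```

int % int returns int (6 % 6 = 0)

int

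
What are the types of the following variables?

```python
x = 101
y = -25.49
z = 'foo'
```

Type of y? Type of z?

y is float; z is str

float, str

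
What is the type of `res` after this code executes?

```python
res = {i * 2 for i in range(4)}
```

A set comprehension {expr for x in iterable} produces a set

set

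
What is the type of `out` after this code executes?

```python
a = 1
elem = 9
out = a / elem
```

int / int always returns float in Python 3 (1 / 9 = 0.111111)

float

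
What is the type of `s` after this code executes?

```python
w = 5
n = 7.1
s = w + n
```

int + float returns float (5 + 7.1 = 12.1)

float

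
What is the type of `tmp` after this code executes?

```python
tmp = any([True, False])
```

any() returns bool

bool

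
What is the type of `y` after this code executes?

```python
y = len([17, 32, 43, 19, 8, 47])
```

len() always returns int

int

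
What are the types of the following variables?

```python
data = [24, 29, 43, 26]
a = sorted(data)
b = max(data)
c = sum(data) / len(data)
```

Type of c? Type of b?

int / int returns float; max of ints returns int

float, int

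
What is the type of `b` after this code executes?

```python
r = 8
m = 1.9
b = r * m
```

int * float returns float (8 * 1.9 = 15.2)

float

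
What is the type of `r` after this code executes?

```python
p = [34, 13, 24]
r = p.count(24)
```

list.count() returns int

int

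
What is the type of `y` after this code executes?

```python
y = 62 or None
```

'or' returns first truthy value (62, int)

int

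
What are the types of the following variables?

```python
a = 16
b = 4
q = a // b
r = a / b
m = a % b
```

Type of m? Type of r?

int % int returns int; int / int returns float

int, float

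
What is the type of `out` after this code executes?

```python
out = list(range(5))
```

list(range(...)) returns list

list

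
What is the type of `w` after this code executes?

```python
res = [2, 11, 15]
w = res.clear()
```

list.clear() returns None

NoneType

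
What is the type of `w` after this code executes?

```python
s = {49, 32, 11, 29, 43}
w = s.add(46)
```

set.add() returns None (mutates in place)

NoneType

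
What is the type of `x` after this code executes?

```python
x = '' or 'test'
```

'or' returns first truthy value ('test', which is str)

str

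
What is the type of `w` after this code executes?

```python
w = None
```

None has type NoneType

NoneType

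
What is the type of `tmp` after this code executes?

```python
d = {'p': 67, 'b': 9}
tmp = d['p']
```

Accessing dict[str, int] with key 'p' returns int value 67

int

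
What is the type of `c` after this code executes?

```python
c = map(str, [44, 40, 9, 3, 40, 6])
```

map() returns a map iterator object

map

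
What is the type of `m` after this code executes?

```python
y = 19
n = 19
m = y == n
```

Equality comparison returns bool

bool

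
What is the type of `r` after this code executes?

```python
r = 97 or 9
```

'or' returns the first truthy value (97, which is int)

int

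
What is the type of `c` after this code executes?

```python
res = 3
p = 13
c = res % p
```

int % int returns int (3 % 13 = 3)

int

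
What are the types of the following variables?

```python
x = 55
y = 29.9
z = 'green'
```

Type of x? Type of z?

x is int; z is str

int, str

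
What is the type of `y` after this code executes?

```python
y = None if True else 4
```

Ternary: condition is True, if branch (None) taken → NoneType

NoneType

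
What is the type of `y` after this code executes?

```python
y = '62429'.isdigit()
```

str.isdigit() returns bool

bool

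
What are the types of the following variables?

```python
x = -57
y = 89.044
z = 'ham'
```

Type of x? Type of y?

x is int; y is float

int, float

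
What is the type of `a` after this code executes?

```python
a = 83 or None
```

'or' returns first truthy value (83, int)

int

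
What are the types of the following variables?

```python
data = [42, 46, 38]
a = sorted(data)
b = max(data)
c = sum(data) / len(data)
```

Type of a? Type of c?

sorted() returns list; int / int returns float

list, float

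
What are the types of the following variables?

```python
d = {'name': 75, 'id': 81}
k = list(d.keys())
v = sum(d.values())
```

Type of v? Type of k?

sum of int values returns int; list(...) returns list

int, list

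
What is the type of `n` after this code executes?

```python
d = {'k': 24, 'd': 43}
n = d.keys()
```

.keys() returns a dict_keys view object

dict_keys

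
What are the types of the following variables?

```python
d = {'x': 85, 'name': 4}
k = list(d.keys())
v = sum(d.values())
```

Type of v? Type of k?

sum of int values returns int; list(...) returns list

int, list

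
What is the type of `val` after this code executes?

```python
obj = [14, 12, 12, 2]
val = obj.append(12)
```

list.append() returns None (mutates in place)

NoneType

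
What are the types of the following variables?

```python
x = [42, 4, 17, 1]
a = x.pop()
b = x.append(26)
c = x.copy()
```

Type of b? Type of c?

list.append() returns None; list.copy() returns list

NoneType, list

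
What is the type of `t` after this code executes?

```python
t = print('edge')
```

print() returns None

NoneType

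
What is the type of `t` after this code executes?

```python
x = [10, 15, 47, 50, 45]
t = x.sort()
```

list.sort() returns None (sorts in place)

NoneType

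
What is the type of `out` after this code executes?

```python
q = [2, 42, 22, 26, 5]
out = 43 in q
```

'in' operator returns bool

bool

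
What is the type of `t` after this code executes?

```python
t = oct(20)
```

oct() returns str representation

str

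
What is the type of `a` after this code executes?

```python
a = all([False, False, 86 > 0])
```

all() returns bool

bool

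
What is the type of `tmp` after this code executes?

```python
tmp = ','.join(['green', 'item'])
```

str.join() returns str

str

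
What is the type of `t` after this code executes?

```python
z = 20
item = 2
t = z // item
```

int // int returns int (20 // 2 = 10)

int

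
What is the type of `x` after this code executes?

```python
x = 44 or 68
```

'or' returns the first truthy value (44, which is int)

int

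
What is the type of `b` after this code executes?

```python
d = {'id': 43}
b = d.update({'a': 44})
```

dict.update() returns None

NoneType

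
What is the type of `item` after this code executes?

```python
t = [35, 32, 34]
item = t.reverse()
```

list.reverse() returns None

NoneType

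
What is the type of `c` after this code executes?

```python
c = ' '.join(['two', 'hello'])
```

str.join() returns str

str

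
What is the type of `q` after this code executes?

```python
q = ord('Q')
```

ord() returns int (Unicode code point)

int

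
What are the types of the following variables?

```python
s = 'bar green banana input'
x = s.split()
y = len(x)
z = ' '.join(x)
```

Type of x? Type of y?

str.split() returns list; len() returns int

list, int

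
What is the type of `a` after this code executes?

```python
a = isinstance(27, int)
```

isinstance() returns bool

bool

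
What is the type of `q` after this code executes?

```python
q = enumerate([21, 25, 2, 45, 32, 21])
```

enumerate() returns an enumerate iterator object

enumerate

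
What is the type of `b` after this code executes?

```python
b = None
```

None has type NoneType

NoneType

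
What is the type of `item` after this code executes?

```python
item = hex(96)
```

hex() returns str representation

str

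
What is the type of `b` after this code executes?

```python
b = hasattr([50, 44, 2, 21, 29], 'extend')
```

hasattr() returns bool

bool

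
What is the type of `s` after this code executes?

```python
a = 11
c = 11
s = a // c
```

int // int returns int (11 // 11 = 1)

int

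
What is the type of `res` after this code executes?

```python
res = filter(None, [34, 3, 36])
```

filter() returns a filter iterator object

filter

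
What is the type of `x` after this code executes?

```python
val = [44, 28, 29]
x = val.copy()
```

list.copy() returns list

list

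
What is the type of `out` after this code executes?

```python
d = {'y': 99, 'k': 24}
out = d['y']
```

Accessing dict[str, int] with key 'y' returns int value 99

int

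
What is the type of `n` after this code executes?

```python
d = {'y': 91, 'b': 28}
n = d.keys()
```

.keys() returns a dict_keys view object

dict_keys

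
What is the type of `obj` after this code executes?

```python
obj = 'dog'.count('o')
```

str.count() returns int

int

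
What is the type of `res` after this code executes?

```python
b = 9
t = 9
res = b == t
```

Equality comparison returns bool

bool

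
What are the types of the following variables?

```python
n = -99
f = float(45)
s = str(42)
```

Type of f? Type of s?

f is float; s is str

float, str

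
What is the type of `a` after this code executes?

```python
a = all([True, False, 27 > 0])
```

all() returns bool

bool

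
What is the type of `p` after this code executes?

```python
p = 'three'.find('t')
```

str.find() returns int (index, or -1)

int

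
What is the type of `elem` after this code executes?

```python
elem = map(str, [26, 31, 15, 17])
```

map() returns a map iterator object

map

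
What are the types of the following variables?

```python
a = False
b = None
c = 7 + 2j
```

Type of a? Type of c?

a is bool; c is complex

bool, complex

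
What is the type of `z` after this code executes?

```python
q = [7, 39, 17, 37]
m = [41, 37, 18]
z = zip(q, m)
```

zip() returns a zip iterator object

zip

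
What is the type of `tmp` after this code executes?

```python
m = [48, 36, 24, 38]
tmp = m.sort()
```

list.sort() returns None (sorts in place)

NoneType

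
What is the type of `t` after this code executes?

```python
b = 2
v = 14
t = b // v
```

int // int returns int (2 // 14 = 0)

int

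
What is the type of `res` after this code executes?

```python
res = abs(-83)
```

abs() of int returns int

int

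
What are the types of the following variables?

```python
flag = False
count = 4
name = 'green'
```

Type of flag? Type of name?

flag is bool; name is str

bool, str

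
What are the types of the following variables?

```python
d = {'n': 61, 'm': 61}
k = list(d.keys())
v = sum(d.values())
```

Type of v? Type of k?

sum of int values returns int; list(...) returns list

int, list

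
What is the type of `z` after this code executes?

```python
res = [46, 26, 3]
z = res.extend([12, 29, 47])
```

list.extend() returns None

NoneType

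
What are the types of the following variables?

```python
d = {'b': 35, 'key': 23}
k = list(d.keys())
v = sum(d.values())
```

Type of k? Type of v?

list(...) returns list; sum of int values returns int

list, int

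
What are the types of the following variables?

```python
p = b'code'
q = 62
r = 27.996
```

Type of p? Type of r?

p is bytes; r is float

bytes, float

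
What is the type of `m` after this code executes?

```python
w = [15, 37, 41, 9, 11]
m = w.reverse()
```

list.reverse() returns None

NoneType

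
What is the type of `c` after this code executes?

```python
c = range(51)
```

range() returns a range object

range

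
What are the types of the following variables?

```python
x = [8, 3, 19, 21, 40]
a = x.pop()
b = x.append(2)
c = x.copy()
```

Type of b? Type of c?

list.append() returns None; list.copy() returns list

NoneType, list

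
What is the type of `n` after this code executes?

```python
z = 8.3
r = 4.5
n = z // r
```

float // float returns float (floor division preserves float type)

float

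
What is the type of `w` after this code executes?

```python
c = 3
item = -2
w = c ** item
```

int ** negative int returns float

float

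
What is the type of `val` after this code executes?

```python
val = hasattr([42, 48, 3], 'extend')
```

hasattr() returns bool

bool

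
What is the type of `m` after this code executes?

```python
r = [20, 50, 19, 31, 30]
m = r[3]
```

Indexing a list of ints returns int (r[3] = 31)

int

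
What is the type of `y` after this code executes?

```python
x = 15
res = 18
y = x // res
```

int // int returns int (15 // 18 = 0)

int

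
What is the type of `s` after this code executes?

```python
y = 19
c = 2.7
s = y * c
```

int * float returns float (19 * 2.7 = 51.3)

float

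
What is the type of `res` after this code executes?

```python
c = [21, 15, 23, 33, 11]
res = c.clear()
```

list.clear() returns None

NoneType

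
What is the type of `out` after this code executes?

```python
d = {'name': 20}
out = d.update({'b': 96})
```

dict.update() returns None

NoneType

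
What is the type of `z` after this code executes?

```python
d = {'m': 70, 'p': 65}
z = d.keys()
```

.keys() returns a dict_keys view object

dict_keys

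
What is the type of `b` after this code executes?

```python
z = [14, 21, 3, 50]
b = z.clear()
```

list.clear() returns None

NoneType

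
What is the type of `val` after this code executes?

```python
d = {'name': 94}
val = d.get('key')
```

dict.get() returns None when key 'key' is not found and no default given

NoneType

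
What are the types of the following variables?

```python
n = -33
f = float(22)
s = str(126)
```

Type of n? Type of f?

n is int; f is float

int, float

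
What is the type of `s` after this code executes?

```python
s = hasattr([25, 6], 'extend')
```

hasattr() returns bool

bool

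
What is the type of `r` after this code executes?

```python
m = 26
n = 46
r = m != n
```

Comparison operators return bool

bool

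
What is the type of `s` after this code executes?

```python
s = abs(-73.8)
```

abs() of float returns float

float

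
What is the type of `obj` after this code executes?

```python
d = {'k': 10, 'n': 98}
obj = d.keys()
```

.keys() returns a dict_keys view object

dict_keys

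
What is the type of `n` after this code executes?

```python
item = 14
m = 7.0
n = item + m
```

int + float returns float (14 + 7.0 = 21.0)

float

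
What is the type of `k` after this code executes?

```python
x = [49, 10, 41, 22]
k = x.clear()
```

list.clear() returns None

NoneType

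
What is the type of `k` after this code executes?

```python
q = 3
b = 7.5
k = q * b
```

int * float returns float (3 * 7.5 = 22.5)

float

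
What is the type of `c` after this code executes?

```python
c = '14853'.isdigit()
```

str.isdigit() returns bool

bool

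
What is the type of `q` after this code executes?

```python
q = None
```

None has type NoneType

NoneType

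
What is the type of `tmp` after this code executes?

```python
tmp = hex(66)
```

hex() returns str representation

str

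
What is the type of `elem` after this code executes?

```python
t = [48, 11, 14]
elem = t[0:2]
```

Slicing a list always returns a list

list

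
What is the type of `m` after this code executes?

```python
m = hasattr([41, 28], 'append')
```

hasattr() returns bool

bool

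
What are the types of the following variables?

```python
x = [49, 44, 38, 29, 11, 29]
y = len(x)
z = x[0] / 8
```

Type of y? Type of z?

len() returns int; int / int returns float

int, float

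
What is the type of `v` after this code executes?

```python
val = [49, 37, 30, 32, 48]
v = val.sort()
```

list.sort() returns None (sorts in place)

NoneType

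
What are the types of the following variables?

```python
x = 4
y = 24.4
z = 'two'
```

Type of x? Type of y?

x is int; y is float

int, float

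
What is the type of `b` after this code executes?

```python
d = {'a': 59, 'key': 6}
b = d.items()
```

dict.items() returns a dict_items view

dict_items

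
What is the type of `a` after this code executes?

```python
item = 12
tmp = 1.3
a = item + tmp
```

int + float returns float (12 + 1.3 = 13.3)

float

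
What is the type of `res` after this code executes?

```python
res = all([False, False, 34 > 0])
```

all() returns bool

bool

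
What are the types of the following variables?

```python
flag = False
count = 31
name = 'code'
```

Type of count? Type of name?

count is int; name is str

int, str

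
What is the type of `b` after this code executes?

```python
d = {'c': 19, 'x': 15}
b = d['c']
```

Accessing dict[str, int] with key 'c' returns int value 19

int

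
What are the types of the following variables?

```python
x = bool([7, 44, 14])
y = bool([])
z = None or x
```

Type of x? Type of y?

bool() returns bool; bool() returns bool

bool, bool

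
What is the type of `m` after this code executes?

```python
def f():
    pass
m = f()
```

A function with no return statement returns None

NoneType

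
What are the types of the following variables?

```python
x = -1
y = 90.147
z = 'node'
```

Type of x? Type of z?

x is int; z is str

int, str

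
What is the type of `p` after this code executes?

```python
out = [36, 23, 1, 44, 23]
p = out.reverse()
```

list.reverse() returns None

NoneType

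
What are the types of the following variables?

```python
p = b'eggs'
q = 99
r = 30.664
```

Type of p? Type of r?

p is bytes; r is float

bytes, float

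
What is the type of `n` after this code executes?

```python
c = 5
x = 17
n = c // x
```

int // int returns int (5 // 17 = 0)

int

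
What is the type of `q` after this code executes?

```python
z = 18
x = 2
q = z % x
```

int % int returns int (18 % 2 = 0)

int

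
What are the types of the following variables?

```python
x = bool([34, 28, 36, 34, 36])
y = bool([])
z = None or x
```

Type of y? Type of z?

bool() returns bool; None or <bool> returns the bool

bool, bool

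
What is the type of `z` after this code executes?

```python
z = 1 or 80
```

'or' returns the first truthy value (1, which is int)

int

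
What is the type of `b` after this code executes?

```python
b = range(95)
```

range() returns a range object

range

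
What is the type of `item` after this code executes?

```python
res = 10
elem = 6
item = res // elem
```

int // int returns int (10 // 6 = 1)

int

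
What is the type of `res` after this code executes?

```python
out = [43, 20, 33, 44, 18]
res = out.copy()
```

list.copy() returns list

list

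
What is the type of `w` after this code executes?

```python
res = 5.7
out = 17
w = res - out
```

float - int returns float (5.7 - 17 = -11.3)

float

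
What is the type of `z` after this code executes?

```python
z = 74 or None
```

'or' returns first truthy value (74, int)

int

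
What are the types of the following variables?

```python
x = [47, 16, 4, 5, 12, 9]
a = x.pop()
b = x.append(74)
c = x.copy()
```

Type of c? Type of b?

list.copy() returns list; list.append() returns None

list, NoneType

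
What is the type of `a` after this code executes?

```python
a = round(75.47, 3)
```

round() with ndigits arg returns float

float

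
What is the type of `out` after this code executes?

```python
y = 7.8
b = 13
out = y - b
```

float - int returns float (7.8 - 13 = -5.2)

float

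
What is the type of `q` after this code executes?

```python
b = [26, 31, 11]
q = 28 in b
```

'in' operator returns bool

bool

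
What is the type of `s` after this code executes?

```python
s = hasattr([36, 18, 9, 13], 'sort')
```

hasattr() returns bool

bool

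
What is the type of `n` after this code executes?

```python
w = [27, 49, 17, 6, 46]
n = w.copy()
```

list.copy() returns list

list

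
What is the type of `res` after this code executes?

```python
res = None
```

None has type NoneType

NoneType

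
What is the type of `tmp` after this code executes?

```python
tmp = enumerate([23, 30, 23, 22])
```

enumerate() returns an enumerate iterator object

enumerate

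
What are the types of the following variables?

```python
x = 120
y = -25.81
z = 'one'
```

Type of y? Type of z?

y is float; z is str

float, str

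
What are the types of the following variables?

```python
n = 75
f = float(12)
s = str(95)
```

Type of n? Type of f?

n is int; f is float

int, float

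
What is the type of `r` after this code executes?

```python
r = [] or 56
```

'or' returns first truthy value (56, which is int)

int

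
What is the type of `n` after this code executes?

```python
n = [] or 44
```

'or' returns first truthy value (44, which is int)

int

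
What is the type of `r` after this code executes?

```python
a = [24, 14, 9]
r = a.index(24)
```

list.index() returns int

int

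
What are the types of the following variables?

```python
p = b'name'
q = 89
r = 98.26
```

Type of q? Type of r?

q is int; r is float

int, float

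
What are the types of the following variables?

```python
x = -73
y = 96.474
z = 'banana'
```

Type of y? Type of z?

y is float; z is str

float, str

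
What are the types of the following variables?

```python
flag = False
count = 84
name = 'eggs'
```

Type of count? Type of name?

count is int; name is str

int, str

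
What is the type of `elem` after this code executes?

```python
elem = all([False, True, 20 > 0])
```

all() returns bool

bool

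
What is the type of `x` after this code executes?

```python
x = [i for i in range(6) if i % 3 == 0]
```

A list comprehension [...] produces a list

list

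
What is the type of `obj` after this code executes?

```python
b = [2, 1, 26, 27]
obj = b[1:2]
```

Slicing a list always returns a list

list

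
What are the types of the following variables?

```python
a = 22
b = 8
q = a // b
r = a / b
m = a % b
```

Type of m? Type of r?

int % int returns int; int / int returns float

int, float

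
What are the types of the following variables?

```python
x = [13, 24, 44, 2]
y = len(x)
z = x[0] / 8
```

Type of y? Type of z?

len() returns int; int / int returns float

int, float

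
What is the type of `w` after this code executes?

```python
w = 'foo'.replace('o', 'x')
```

str.replace() returns str

str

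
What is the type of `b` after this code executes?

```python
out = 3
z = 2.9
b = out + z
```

int + float returns float (3 + 2.9 = 5.9)

float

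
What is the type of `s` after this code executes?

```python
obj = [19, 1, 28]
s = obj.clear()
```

list.clear() returns None

NoneType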